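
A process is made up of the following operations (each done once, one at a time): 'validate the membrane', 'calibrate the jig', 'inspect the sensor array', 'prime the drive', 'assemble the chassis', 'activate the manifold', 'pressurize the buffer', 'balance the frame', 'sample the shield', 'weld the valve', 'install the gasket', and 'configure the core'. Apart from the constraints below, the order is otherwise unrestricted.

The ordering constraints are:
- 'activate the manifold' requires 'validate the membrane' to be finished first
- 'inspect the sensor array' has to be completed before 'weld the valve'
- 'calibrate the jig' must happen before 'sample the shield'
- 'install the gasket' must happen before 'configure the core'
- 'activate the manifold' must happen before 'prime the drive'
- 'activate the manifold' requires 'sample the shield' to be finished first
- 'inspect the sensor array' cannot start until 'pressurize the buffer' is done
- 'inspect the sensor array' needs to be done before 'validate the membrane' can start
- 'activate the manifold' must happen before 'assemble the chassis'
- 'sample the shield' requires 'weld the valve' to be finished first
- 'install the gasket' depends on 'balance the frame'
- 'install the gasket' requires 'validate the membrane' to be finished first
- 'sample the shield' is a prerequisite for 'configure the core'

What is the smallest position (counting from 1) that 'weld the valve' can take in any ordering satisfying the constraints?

3

Working backwards through the constraints from 'weld the valve', its full set of required predecessors is 'inspect the sensor array', 'pressurize the buffer' — 2 of them.
So at minimum 2 operations come before 'weld the valve', putting 'weld the valve' no earlier than position 3. That position is achievable by scheduling exactly those predecessors first.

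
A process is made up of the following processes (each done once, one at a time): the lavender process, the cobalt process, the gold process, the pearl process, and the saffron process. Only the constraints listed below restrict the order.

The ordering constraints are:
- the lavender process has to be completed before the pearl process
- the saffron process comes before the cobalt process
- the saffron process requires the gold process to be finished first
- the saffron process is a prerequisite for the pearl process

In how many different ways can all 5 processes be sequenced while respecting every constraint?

The processes with no prerequisites are the lavender process, the gold process; any of them can be placed first.
Systematically extending each partial ordering one process at a time and counting, there are 7 complete orderings.

7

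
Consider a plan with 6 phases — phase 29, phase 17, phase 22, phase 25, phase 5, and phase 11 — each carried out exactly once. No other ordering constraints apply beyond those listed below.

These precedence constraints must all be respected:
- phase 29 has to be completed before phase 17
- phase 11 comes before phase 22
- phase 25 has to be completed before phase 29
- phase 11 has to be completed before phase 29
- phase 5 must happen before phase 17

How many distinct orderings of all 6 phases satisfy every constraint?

33

The phases with no prerequisites are phase 25, phase 5, phase 11; any of them can be placed first.
Enumerating by repeatedly choosing an available phase (one whose prerequisites are all placed) gives 33 distinct complete orderings.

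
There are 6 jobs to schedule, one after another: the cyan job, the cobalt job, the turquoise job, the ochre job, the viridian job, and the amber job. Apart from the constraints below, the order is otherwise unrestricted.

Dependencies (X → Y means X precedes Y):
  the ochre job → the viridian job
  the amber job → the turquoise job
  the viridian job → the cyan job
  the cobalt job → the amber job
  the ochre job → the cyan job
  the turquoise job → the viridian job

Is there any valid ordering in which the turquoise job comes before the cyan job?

The constraints force the turquoise job before the cyan job, so yes — every valid ordering has the turquoise job earlier.

Yes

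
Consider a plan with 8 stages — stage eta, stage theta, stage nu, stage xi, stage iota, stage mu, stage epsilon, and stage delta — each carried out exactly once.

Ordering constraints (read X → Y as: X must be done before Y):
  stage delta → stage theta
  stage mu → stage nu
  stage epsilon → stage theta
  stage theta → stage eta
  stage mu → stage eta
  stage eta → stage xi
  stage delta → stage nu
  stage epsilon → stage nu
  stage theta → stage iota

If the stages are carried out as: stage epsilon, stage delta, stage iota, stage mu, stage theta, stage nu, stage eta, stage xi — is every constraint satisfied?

No

In the proposed order, stage iota appears before stage theta.
That contradicts the constraint that stage theta must precede stage iota.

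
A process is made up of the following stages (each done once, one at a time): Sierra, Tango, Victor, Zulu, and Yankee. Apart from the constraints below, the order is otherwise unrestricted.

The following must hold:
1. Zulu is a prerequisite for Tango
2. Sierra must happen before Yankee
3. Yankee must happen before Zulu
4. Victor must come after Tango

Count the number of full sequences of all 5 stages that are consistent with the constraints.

Sierra is the only stage with nothing required before it, so every ordering starts there.
Every stage is then forced in turn, so only 1 complete ordering is consistent with the constraints.

1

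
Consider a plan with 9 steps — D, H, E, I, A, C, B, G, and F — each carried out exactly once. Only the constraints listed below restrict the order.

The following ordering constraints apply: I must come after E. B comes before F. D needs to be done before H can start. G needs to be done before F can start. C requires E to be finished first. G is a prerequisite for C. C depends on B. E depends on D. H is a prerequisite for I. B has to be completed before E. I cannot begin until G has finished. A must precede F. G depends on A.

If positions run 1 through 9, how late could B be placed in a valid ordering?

5

Every step that must follow B has to come after it. Tracing all chains starting from B, those steps are: E, I, C, F — 4 in total.
With 4 mandatory successors out of 9 steps total, the latest slot for B is 9−4 = 5, and it's reachable by doing all non-successors before B.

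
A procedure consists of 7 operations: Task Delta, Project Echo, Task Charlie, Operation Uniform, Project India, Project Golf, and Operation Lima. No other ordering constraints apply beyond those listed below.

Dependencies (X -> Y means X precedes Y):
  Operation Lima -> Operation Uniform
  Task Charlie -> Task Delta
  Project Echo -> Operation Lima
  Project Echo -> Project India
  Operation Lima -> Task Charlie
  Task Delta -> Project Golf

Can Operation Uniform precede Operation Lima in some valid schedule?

Following Operation Lima → Operation Uniform, Operation Lima must precede Operation Uniform in every valid ordering.
Hence Operation Uniform can never be scheduled before Operation Lima.

No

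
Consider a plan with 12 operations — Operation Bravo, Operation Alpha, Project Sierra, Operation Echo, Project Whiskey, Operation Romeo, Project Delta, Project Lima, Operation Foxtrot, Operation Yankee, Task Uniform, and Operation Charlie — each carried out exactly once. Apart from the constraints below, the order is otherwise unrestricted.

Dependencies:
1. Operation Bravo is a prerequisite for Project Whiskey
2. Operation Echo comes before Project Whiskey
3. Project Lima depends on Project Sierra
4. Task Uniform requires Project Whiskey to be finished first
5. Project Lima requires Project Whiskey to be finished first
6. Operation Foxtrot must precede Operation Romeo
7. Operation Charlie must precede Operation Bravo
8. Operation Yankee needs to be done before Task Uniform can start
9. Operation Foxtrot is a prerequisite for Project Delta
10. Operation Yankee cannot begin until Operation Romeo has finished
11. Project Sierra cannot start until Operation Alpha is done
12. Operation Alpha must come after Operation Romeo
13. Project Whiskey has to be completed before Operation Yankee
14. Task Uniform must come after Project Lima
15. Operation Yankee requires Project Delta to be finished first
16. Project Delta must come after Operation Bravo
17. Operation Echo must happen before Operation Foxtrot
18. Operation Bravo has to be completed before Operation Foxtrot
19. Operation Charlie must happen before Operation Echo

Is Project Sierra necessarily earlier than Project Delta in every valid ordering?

Nothing in the constraints links Project Sierra and Project Delta; they are unordered relative to each other.
There exist valid orderings with Project Delta before Project Sierra, so Project Sierra is not required to come first.

No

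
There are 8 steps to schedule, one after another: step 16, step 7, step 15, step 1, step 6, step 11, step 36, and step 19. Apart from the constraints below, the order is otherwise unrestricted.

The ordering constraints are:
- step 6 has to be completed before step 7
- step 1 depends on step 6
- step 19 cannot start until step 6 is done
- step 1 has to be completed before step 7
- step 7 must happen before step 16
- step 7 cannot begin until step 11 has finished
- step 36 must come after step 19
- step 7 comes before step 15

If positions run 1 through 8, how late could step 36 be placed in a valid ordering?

No constraint forces any step after step 36, so it can be placed last, in position 8.

8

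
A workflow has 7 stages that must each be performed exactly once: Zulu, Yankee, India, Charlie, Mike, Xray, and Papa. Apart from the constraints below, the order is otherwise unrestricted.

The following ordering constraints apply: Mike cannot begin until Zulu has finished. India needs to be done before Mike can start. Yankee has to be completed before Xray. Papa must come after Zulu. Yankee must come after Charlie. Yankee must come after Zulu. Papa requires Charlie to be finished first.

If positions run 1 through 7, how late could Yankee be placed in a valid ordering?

The only stage forced after Yankee (directly or by a chain) is Xray.
With 1 mandatory successor out of 7 stages total, the latest slot for Yankee is 7−1 = 6, and it's reachable by doing all non-successors before Yankee.

6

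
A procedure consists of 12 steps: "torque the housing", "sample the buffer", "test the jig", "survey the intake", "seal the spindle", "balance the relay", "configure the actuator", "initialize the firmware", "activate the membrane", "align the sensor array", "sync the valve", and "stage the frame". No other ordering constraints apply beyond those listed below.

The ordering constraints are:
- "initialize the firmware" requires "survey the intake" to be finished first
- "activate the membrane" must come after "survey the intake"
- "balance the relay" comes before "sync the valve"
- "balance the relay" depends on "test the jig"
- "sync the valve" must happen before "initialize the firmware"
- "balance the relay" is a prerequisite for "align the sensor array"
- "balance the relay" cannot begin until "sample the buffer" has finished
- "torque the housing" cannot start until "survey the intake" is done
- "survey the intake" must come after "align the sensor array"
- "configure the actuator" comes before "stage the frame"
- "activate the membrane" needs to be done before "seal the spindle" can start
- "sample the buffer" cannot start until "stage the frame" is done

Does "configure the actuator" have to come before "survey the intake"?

Following the dependencies: "configure the actuator" → "stage the frame" → "sample the buffer" → "balance the relay" → "align the sensor array" → "survey the intake".
So "configure the actuator" must precede "survey the intake" in any valid ordering.

Yes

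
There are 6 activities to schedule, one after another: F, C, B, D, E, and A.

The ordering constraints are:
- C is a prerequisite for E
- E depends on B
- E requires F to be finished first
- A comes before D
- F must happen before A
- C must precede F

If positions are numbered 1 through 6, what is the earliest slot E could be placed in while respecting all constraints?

The activities that are forced before E, directly or transitively, are F, C, B. That's 3 activities.
So at minimum 3 activities come before E, putting E no earlier than position 4. That position is achievable by scheduling exactly those predecessors first.

4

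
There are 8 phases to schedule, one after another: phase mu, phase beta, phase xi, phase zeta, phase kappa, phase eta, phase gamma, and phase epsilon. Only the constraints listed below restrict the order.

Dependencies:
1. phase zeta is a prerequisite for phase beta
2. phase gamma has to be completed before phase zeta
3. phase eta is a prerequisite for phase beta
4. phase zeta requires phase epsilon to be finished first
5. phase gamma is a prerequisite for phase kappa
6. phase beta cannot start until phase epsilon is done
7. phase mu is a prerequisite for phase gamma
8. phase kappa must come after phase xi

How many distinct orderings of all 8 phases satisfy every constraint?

315

4 phases have no prerequisites (phase mu, phase xi, phase eta, phase epsilon), so any of them could come first.
Counting all ways to extend the partial order to a total order gives 315.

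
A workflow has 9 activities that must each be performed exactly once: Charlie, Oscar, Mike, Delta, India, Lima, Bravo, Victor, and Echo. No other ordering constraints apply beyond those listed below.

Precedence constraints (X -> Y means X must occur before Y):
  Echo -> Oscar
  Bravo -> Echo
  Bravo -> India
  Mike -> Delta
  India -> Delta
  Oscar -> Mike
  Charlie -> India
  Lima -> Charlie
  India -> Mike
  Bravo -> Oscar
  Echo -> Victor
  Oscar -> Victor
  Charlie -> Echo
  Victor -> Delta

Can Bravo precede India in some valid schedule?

Yes

The constraints force Bravo before India, so yes — every valid ordering has Bravo earlier.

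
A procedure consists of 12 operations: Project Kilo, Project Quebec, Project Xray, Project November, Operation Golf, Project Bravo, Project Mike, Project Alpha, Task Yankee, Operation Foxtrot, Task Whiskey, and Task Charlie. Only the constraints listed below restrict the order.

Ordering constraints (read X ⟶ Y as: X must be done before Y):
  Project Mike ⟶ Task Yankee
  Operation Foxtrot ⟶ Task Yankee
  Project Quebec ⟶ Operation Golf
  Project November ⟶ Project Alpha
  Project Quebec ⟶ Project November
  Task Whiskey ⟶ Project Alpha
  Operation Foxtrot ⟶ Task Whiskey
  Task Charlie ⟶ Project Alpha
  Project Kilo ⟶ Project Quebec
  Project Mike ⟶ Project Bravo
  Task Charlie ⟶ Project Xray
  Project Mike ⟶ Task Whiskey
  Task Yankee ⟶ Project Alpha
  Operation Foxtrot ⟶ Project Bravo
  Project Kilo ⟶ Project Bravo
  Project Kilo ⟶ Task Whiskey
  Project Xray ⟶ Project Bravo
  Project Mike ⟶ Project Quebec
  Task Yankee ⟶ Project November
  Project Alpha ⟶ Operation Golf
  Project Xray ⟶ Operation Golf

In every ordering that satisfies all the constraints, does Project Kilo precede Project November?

There is a constraint chain Project Kilo → Project Quebec → Project November.
That forces Project Kilo before Project November in every valid schedule.

Yes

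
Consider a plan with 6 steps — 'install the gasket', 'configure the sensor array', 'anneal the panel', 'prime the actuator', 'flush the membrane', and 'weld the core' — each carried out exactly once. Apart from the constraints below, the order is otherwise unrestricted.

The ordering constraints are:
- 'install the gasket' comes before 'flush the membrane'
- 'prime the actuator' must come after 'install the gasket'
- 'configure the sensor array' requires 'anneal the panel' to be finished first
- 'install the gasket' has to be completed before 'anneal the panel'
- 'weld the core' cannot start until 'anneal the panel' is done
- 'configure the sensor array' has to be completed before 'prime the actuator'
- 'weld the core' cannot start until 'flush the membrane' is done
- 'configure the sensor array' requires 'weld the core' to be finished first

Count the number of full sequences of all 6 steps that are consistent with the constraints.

Only 'install the gasket' has no prerequisites, so it must go first.
Counting all ways to extend the partial order to a total order gives 2.

2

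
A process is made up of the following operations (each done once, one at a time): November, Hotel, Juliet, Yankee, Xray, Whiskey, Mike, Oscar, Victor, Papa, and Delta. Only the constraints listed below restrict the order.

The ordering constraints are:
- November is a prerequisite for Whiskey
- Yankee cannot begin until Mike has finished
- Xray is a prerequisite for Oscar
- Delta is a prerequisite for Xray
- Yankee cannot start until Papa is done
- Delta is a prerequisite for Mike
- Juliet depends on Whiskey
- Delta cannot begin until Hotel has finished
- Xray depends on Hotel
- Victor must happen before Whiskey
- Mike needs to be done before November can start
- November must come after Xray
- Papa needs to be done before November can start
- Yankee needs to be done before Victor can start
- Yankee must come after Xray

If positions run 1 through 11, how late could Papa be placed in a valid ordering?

6

Following every chain forward from Papa, the operations that must come later are November, Juliet, Yankee, Whiskey, Victor — 5 of them.
So at least 5 operations follow Papa, putting Papa no later than position 6. That position is achievable by scheduling everything else first.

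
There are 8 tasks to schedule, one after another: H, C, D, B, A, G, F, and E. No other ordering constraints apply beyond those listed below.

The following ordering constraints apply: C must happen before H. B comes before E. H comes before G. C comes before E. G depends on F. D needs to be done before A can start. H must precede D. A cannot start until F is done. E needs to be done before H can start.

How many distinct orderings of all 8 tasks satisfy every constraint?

34

3 tasks have no prerequisites (C, B, F), so any of them could come first.
Counting all ways to extend the partial order to a total order gives 34.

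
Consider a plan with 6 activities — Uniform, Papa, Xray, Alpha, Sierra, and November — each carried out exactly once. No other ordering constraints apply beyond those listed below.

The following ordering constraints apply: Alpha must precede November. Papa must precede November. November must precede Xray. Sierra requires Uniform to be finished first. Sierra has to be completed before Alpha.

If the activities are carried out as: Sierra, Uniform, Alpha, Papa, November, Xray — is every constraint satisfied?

No

Here Uniform comes after Sierra.
But one of the constraints requires Uniform before Sierra, so this ordering violates it.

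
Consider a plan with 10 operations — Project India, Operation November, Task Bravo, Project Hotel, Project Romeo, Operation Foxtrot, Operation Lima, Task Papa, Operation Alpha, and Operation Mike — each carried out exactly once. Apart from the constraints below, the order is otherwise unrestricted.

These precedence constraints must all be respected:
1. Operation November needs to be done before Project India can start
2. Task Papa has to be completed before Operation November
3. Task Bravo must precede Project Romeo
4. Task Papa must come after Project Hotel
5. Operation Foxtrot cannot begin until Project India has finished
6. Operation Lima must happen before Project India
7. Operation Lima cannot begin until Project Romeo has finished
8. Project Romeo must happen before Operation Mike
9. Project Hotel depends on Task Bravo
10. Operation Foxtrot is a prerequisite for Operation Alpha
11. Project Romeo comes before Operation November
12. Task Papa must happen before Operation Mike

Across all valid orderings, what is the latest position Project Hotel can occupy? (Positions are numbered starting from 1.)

4

Every operation that must follow Project Hotel has to come after it. Tracing all chains starting from Project Hotel, those operations are: Project India, Operation November, Operation Foxtrot, Task Papa, Operation Alpha, Operation Mike — 6 in total.
So at least 6 operations follow Project Hotel, putting Project Hotel no later than position 4. That position is achievable by scheduling everything else first.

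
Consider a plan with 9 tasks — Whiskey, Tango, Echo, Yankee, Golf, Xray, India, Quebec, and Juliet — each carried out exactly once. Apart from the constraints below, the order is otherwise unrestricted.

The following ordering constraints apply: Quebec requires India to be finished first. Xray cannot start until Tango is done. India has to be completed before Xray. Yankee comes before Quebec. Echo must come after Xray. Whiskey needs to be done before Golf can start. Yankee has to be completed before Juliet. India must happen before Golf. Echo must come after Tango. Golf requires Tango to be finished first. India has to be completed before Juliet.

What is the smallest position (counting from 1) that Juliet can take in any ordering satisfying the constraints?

Every task that must precede Juliet has to come before it. Tracing all chains that end at Juliet, those tasks are: Yankee, India — 2 in total.
So at minimum 2 tasks come before Juliet, putting Juliet no earlier than position 3. That position is achievable by scheduling exactly those predecessors first.

3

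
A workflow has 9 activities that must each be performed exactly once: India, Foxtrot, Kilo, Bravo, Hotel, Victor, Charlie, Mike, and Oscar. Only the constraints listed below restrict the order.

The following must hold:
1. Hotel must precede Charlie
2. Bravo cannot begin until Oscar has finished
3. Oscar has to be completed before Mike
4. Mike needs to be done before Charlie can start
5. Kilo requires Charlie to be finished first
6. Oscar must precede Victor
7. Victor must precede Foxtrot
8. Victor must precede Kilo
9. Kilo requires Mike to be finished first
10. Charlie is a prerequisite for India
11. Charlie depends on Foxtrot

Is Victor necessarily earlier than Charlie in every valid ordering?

Chaining the stated constraints: Victor → Foxtrot → Charlie.
That forces Victor before Charlie in every valid schedule.

Yes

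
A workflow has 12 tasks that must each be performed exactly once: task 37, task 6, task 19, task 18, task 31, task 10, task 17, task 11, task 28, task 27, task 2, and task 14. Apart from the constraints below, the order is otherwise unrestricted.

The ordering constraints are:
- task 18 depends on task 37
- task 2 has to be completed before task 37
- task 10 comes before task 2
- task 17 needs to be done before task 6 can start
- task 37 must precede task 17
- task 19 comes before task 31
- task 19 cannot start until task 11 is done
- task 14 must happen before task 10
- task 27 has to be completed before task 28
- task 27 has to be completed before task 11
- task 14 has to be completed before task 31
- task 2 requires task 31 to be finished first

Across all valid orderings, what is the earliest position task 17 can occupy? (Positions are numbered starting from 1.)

Working backwards through the constraints from task 17, its full set of required predecessors is task 37, task 19, task 31, task 10, task 11, task 27, task 2, task 14 — 8 of them.
So at minimum 8 tasks come before task 17, putting task 17 no earlier than position 9. That position is achievable by scheduling exactly those predecessors first.

9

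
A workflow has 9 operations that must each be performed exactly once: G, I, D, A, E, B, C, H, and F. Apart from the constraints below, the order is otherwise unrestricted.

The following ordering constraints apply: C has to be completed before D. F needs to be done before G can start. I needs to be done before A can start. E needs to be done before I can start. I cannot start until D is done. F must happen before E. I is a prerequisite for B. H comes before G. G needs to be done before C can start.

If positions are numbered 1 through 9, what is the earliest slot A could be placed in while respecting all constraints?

Working backwards through the constraints from A, its full set of required predecessors is G, I, D, E, C, H, F — 7 of them.
So at minimum 7 operations come before A, putting A no earlier than position 8. That position is achievable by scheduling exactly those predecessors first.

8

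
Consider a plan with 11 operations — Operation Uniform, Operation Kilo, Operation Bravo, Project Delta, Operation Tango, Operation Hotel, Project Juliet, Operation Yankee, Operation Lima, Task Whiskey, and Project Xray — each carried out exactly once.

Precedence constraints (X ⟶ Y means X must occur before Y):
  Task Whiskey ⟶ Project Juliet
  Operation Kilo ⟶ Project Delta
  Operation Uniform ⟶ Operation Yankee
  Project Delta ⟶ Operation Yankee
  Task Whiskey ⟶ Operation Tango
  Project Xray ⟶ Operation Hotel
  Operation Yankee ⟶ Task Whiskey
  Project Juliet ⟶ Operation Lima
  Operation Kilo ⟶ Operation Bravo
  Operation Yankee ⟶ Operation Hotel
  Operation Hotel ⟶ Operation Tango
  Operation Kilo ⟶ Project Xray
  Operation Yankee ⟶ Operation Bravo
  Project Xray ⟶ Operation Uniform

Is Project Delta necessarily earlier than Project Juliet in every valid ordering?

Following the dependencies: Project Delta → Operation Yankee → Task Whiskey → Project Juliet.
Hence Project Delta necessarily comes before Project Juliet.

Yes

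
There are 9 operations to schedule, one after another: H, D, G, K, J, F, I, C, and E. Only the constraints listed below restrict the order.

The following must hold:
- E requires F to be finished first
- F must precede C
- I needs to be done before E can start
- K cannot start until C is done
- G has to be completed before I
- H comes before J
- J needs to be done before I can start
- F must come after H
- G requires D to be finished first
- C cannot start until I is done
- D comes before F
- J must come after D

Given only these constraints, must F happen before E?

Yes

There is a constraint chain F → E.
That forces F before E in every valid schedule.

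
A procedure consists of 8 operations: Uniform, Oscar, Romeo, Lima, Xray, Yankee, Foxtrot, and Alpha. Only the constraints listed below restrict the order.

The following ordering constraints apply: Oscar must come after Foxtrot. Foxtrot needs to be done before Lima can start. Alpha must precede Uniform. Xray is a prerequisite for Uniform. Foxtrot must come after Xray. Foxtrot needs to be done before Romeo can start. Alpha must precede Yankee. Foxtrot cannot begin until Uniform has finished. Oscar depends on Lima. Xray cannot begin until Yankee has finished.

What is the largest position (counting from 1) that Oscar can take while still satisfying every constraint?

8

Nothing depends on Oscar, so it can be the final operation, position 8.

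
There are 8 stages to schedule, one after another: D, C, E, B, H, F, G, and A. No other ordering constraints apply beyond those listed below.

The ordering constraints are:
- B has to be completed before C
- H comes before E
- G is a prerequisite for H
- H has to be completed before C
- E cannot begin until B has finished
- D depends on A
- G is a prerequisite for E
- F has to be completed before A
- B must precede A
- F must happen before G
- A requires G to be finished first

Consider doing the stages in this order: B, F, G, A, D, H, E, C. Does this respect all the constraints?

Going through the constraints one by one, each required predecessor appears earlier in the sequence than its dependent — e.g. B (position 1) is before C (position 8), as required.

Yes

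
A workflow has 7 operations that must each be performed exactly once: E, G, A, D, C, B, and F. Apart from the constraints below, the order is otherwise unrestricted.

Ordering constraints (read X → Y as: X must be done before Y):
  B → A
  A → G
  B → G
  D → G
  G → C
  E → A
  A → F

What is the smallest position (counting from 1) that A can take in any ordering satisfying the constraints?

Working backwards through the constraints from A, its full set of required predecessors is E, B — 2 of them.
So at minimum 2 operations come before A, putting A no earlier than position 3. That position is achievable by scheduling exactly those predecessors first.

3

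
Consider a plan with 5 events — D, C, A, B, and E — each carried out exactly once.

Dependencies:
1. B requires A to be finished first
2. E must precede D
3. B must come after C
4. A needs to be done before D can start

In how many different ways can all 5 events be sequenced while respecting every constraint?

16

3 events have no prerequisites (C, A, E), so any of them could come first.
Systematically extending each partial ordering one event at a time and counting, there are 16 complete orderings.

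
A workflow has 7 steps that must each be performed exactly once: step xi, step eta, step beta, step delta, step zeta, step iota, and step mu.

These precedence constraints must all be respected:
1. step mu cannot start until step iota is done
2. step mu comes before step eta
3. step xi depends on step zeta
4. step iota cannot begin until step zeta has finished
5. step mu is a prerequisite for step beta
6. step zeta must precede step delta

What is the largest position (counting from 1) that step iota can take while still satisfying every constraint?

Following every chain forward from step iota, the steps that must come later are step eta, step beta, step mu — 3 of them.
With 3 mandatory successors out of 7 steps total, the latest slot for step iota is 7−3 = 4, and it's reachable by doing all non-successors before step iota.

4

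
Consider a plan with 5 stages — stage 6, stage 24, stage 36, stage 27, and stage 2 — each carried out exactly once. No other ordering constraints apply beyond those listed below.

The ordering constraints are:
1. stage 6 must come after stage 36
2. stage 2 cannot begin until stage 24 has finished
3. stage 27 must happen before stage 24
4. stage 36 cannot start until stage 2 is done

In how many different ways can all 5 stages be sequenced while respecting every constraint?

Stage 27 is the only stage with nothing required before it, so every ordering starts there.
Continuing from there, at each step only one stage has all its prerequisites placed, so the ordering is fully determined — there is exactly 1.

1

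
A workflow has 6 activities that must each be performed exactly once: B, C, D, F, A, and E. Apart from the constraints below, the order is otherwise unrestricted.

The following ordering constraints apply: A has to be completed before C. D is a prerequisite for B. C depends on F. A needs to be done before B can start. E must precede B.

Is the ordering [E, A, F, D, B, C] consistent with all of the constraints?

Checking each listed constraint against this order: for instance, E is in position 1 and B in position 5, so that constraint holds — and the remaining constraints check out the same way.

Yes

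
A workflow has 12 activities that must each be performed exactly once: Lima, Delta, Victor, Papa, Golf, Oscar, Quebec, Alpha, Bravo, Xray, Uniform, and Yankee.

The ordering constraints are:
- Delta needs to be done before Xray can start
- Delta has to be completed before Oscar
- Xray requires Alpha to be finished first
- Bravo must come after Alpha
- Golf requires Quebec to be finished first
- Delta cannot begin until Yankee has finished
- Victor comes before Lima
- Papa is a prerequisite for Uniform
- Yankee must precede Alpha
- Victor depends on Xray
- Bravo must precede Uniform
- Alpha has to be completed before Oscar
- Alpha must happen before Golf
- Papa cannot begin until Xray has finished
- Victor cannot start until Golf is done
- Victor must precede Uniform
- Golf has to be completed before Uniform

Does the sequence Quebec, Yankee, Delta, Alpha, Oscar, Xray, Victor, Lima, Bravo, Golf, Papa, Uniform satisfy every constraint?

The sequence places Victor ahead of Golf.
Since Golf is required before Victor, the ordering is invalid.

No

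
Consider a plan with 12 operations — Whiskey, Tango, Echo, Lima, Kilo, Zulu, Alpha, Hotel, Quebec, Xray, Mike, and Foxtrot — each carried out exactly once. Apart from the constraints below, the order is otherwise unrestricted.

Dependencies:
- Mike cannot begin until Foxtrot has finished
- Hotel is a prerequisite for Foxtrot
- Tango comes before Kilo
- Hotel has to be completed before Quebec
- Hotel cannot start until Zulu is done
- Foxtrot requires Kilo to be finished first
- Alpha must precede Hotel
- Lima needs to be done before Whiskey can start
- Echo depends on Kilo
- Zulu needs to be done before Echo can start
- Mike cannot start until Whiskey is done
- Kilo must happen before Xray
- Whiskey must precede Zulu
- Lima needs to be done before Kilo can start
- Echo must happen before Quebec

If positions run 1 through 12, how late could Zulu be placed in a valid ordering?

7

The operations that are forced after Zulu, directly or by a chain of constraints, are Echo, Hotel, Quebec, Mike, Foxtrot. That's 5 operations.
With 5 mandatory successors out of 12 operations total, the latest slot for Zulu is 12−5 = 7, and it's reachable by doing all non-successors before Zulu.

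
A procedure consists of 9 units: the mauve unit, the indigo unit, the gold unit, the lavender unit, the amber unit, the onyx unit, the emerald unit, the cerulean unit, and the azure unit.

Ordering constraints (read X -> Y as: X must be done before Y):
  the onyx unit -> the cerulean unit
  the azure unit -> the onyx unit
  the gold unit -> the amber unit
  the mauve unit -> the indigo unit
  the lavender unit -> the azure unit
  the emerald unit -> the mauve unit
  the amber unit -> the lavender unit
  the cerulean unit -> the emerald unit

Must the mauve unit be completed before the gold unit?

No

In fact the dependencies run the other way: the gold unit → the amber unit → the lavender unit → the azure unit → the onyx unit → the cerulean unit → the emerald unit → the mauve unit.
So the mauve unit never precedes the gold unit.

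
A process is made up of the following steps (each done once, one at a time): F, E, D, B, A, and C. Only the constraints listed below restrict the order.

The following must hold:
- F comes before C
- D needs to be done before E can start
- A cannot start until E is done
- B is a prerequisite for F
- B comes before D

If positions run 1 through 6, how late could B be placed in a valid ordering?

Following every chain forward from B, the steps that must come later are F, E, D, A, C — 5 of them.
With 5 mandatory successors out of 6 steps total, the latest slot for B is 6−5 = 1, and it's reachable by doing all non-successors before B.

1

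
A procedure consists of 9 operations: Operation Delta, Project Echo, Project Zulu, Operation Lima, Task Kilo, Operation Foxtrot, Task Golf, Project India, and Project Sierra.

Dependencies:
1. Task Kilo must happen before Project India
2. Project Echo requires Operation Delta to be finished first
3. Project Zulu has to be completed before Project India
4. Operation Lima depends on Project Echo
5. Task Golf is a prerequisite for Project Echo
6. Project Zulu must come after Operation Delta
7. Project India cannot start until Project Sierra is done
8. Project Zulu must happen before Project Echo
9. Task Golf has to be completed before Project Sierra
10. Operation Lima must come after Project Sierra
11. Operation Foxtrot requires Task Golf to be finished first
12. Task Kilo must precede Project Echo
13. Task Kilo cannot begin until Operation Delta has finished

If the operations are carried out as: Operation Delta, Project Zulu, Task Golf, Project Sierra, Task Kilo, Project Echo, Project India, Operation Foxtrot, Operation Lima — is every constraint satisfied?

Checking each listed constraint against this order: for instance, Project Sierra is in position 4 and Operation Lima in position 9, so that constraint holds — and the remaining constraints check out the same way.

Yes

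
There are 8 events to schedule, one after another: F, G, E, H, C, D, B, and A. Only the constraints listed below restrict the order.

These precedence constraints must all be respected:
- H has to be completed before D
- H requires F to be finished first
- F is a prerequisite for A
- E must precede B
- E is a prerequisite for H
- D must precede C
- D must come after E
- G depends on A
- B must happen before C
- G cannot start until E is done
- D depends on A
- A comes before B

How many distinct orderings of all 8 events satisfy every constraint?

61

2 events have no prerequisites (F, E), so any of them could come first.
Counting all ways to extend the partial order to a total order gives 61.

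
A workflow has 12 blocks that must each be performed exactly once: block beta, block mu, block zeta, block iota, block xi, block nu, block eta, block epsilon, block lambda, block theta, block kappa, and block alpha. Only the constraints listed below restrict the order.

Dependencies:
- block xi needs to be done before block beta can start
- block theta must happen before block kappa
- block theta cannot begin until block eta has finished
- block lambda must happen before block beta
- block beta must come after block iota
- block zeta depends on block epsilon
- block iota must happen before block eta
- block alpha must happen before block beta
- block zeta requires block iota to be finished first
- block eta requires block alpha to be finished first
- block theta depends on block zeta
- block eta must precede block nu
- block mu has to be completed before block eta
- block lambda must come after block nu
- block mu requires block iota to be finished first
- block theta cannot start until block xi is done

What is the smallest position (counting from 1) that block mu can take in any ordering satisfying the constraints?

2

Working backwards through the constraints from block mu, its only required predecessor is block iota.
So at minimum 1 block comes before block mu, putting block mu no earlier than position 2. That position is achievable by scheduling exactly that predecessor first.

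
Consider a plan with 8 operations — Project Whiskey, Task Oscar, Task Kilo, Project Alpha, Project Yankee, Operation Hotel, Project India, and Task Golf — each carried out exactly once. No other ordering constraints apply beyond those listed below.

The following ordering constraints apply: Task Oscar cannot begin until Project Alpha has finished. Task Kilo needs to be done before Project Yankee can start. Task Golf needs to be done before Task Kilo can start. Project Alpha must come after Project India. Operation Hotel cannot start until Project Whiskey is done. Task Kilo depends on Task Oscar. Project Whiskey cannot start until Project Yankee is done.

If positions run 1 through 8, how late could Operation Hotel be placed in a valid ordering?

Operation Hotel has no required successors, so nothing stops it from going last (position 8).

8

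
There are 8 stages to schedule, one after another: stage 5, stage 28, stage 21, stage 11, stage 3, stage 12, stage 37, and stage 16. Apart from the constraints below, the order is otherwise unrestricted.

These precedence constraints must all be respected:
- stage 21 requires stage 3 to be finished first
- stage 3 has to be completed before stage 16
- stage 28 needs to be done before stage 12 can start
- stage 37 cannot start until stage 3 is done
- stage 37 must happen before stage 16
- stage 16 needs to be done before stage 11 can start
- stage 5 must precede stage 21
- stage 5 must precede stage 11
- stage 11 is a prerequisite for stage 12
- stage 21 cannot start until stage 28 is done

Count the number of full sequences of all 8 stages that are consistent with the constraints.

The stages with no prerequisites are stage 5, stage 28, stage 3; any of them can be placed first.
Counting all ways to extend the partial order to a total order gives 86.

86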